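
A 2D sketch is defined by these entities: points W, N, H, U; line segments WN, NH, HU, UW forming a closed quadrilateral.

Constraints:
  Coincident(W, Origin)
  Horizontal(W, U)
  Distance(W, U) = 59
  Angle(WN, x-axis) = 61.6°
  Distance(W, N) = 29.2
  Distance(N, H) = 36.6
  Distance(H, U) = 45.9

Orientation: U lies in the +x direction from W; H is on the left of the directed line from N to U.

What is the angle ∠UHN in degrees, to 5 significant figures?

77.075°

W is at the origin; WU is horizontal with |WU| = 59.0 and U in +x, so U = (59.0, 0). WN runs at 61.6° with |WN| = 29.2, so N = (13.888, 25.686). H is determined by |NH| = 36.6 and |HU| = 45.9 together: it lies at the intersection of circle(N, 36.6) and circle(U, 45.9). With |NU| = 51.912, the foot of the radical line on NU is 18.566 from N and the perpendicular offset is √(36.6² − 18.566²) = 31.542. Taking the left-of-NU solution: H = (45.629, 43.909).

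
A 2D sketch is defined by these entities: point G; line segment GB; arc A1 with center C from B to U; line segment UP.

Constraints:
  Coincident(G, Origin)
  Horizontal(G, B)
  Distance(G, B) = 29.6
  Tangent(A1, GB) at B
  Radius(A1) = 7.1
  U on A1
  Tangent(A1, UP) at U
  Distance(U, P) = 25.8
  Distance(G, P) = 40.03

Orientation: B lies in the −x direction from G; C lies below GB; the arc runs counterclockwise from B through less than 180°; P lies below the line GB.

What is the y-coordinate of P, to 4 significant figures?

-32.96

Checks: |CU| = 7.100 ✓; ∠(CU, UP) = 90.00° ✓; |UP| = 25.80 ✓; |GP| = 40.03 ✓.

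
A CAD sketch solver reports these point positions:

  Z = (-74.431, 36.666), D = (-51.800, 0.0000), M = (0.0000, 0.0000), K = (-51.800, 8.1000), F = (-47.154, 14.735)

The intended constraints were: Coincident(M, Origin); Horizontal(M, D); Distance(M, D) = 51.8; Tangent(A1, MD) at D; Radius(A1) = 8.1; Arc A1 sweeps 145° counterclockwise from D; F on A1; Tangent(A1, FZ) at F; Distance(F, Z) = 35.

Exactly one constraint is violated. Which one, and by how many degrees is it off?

Tangent(A1, FZ) at F — off by 3.80°.

M = (0.00, 0.00) ✓; M.y = 0.00, D.y = 0.00 ✓; |MD| = 51.80 ✓; ∠(KD, DM) = 90.00° ✓; |KD| = 8.100 ✓; bearing(K→F) − bearing(K→D) = 145.0° ✓; |KF| = 8.100 ✓; ∠(KF, FZ) = 93.80° ✗; |FZ| = 35.00 ✓.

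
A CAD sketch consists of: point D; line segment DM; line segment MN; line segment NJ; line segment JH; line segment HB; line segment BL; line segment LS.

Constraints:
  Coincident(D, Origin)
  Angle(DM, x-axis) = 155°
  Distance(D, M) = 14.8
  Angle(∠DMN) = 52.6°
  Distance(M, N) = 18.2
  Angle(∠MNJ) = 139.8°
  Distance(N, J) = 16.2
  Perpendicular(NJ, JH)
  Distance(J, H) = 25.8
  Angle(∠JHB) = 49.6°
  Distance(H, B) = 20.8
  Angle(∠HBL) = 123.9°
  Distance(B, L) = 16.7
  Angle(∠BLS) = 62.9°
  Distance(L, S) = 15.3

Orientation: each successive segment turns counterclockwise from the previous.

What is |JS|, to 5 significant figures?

4.3633

D is at the origin; DM runs at 155.0° with length 14.8, so M = (-13.413, 6.2548). ∠DMN = 52.6° gives MN at -77.600° from the x-axis; with |MN| = 18.2, N = (-9.5052, -11.521). ∠MNJ = 139.8° gives NJ at -37.400° from the x-axis; with |NJ| = 16.2, J = (3.3643, -21.360). The perpendicularity gives JH at right angles to NJ, so JH runs at 52.600°; with |JH| = 25.8, H = (19.035, -0.86428). ∠JHB = 49.6° gives HB at -177.00° from the x-axis; with |HB| = 20.8, B = (-1.7369, -1.9529). ∠HBL = 123.9° gives BL at -120.90° from the x-axis; with |BL| = 16.7, L = (-10.313, -16.283). ∠BLS = 62.9° gives LS at -3.8000° from the x-axis; with |LS| = 15.3, S = (4.9534, -17.297). Then |JS| = |S − J| = 4.3633.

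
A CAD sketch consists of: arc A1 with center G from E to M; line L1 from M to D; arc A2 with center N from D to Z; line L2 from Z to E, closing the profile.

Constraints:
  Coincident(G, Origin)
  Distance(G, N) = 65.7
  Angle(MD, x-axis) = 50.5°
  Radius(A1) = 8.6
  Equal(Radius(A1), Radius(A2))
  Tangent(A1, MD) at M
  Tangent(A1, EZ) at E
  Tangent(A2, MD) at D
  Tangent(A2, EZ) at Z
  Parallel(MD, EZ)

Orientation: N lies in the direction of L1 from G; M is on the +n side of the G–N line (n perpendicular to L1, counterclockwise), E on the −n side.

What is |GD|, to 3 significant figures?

66.3

The slot axis is L1's direction at 50.5°, so u = (cos 50.5°, sin 50.5°) = (0.636, 0.772) and n = (−sin 50.5°, cos 50.5°) = (-0.772, 0.636). G is at the origin and N lies 65.7 along u from G, so N = 65.7·u = (41.8, 50.7). Tangency of A1 to both parallel lines with radius 8.6 puts M and E at G ± 8.6·n: M = (-6.64, 5.47), E = (6.64, -5.47). Equal radii place D and Z the same way about N: D = N + 8.6·n = (35.2, 56.2), Z = N − 8.6·n = (48.4, 45.2). Then |GD| = |D − G| = 66.3.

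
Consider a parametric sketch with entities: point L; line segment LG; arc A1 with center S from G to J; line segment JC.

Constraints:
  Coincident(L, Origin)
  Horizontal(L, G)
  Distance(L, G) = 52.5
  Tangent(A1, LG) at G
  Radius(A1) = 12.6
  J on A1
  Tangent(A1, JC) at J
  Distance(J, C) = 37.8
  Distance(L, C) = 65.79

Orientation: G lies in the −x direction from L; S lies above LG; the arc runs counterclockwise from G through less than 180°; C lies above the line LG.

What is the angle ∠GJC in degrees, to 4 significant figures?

133.7°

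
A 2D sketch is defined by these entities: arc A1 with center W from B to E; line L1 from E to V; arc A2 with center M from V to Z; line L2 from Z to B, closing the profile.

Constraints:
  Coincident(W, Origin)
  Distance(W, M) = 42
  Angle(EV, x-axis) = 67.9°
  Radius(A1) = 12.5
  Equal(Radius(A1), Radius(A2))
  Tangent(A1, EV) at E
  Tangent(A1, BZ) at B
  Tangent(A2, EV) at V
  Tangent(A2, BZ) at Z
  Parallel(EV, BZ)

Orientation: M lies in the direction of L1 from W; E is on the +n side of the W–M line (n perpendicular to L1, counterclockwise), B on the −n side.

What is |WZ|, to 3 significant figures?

43.8

The slot axis is L1's direction at 67.9°, so u = (cos 67.9°, sin 67.9°) = (0.376, 0.927) and n = (−sin 67.9°, cos 67.9°) = (-0.927, 0.376). W is at the origin and M lies 42.0 along u from W, so M = 42.0·u = (15.8, 38.9). Tangency of A1 to both parallel lines with radius 12.5 puts E and B at W ± 12.5·n: E = (-11.6, 4.70), B = (11.6, -4.70). Equal radii place V and Z the same way about M: V = M + 12.5·n = (4.22, 43.6), Z = M − 12.5·n = (27.4, 34.2). Then |WZ| = |Z − W| = 43.8.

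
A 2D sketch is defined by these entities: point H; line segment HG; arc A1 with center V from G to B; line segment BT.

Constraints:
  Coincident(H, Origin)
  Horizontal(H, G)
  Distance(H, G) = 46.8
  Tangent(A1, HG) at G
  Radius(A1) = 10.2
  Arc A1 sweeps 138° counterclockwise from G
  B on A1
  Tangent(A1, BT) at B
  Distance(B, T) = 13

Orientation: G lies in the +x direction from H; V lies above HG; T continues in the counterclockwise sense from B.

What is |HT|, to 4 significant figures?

51.32

H is at the origin; H and G share the same y with |HG| = 46.8 and G on the +x side, so G = (46.80, 0.000). Since A1 is tangent to HG there, VG ⟂ HG, so V = G + (0, 10.2) = (46.80, 10.20). On A1, G sits at bearing -90° from V; a 138° counterclockwise sweep puts B at bearing 48°, so B = V + 10.2·(cos 48°, sin 48°) = (53.63, 17.78). Tangency of A1 to BT means the radius VB is perpendicular to BT, so BT runs along (−sin 48°, cos 48°); with |BT| = 13.0, T = (43.96, 26.48). Then |HT| = |T − H| = 51.32.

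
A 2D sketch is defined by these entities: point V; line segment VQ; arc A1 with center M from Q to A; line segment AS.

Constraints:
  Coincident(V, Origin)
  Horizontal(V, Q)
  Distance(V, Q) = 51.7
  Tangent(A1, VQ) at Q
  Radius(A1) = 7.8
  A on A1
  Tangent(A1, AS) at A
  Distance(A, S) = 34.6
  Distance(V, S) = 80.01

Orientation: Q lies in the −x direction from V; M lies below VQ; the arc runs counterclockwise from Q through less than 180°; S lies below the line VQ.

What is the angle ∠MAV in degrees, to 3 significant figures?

24.3°

V is at the origin; VQ is horizontal with |VQ| = 51.7 and Q on the −x side, so Q = (-51.7, 0.00). A1 meets VQ tangentially, so MQ is at right angles to VQ, so M = Q + (0, -7.8) = (-51.7, -7.80). Since MA ⟂ AS (tangency), |MS| = √(7.8² + 34.6²) = 35.5 regardless of where A sits on A1. So S lies on both circle(V, 80.01) and circle(M, 35.5); the below-VQ intersection is S = (-70.5, -37.9). A is the foot of the tangent from S: A = (-59.1, -5.23).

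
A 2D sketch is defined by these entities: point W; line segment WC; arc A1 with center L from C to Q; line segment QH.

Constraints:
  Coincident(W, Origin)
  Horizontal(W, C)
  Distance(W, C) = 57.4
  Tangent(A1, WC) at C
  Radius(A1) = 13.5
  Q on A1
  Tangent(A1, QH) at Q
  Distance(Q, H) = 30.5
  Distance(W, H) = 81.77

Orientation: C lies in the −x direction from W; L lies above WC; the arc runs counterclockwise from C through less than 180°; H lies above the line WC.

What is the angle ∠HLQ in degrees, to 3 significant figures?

66.1°

W is at the origin; WC is horizontal with |WC| = 57.4 and C on the −x side, so C = (-57.4, 0.00). A1 meets WC tangentially, so LC is at right angles to WC, so L = C + (0, 13.5) = (-57.4, 13.5). Since LQ ⟂ QH (tangency), |LH| = √(13.5² + 30.5²) = 33.4 regardless of where Q sits on A1. So H lies on both circle(W, 81.77) and circle(L, 33.4); the above-WC intersection is H = (-68.2, 45.0). Q is the foot of the tangent from H: Q = (-47.5, 22.7).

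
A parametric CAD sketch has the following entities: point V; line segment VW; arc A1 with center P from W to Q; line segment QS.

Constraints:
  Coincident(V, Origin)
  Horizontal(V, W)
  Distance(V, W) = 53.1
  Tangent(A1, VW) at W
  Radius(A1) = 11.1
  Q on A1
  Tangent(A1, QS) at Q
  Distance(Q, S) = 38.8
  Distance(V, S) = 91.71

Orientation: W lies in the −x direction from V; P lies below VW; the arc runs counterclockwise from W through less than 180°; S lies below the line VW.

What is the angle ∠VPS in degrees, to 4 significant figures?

151.3°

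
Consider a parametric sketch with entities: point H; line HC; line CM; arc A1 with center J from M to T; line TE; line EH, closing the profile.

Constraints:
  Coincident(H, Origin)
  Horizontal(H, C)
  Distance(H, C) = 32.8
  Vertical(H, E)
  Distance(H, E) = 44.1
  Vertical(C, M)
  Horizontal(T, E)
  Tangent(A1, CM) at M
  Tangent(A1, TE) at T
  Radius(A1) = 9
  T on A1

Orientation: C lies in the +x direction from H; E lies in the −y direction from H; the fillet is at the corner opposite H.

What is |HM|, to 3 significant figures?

48.0

The virtual corner opposite H is at (32.8, -44.1). Since A1 is tangent to CM there, JM ⟂ CM and since A1 is tangent to TE there, JT ⟂ TE, with radius 9.0, so the center J sits 9.0 in from both sides at J = (23.8, -35.1). That places the tangent points at M = (32.8, -35.1) on CM and T = (23.8, -44.1) on TE. Then |HM| = |M − H| = 48.0.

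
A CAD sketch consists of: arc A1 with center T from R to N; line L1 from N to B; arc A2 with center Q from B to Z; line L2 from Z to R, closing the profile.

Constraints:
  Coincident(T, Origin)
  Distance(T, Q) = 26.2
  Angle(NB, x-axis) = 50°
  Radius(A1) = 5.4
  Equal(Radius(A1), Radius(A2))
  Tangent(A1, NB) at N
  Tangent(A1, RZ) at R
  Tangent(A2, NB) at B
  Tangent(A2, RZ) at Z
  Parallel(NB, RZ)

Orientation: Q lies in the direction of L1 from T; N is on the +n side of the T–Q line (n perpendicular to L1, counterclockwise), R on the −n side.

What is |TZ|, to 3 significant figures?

26.8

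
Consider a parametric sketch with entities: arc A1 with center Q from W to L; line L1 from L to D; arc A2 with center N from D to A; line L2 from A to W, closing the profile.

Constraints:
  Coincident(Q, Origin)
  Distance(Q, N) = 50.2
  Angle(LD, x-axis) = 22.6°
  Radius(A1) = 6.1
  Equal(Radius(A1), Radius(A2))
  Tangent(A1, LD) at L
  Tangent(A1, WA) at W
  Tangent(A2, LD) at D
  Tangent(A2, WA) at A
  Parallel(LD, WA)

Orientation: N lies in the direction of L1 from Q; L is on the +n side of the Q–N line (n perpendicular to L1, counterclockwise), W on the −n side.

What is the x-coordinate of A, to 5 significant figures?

48.689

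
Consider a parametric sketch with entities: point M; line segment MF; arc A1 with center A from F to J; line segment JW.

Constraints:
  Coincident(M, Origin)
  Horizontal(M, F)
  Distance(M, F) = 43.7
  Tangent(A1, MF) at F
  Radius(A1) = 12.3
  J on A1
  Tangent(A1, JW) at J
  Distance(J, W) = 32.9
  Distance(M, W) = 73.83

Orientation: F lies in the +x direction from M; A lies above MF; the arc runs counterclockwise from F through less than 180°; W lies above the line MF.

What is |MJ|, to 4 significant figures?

56.99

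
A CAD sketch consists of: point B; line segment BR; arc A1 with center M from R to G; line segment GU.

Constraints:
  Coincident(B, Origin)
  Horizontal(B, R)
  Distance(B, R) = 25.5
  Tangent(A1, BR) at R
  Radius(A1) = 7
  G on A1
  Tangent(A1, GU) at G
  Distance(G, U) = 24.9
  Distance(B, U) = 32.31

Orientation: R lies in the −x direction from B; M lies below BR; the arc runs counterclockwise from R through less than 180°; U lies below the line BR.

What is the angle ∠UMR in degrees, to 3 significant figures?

151°

B is at the origin; BR is horizontal with |BR| = 25.5 and R on the −x side, so R = (-25.5, 0.00). A1 meets BR tangentially, so MR is at right angles to BR, so M = R + (0, -7) = (-25.5, -7.00). Since MG ⟂ GU (tangency), |MU| = √(7.0² + 24.9²) = 25.9 regardless of where G sits on A1. So U lies on both circle(B, 32.31) and circle(M, 25.9); the below-BR intersection is U = (-12.9, -29.6). G is the foot of the tangent from U: G = (-30.5, -11.9).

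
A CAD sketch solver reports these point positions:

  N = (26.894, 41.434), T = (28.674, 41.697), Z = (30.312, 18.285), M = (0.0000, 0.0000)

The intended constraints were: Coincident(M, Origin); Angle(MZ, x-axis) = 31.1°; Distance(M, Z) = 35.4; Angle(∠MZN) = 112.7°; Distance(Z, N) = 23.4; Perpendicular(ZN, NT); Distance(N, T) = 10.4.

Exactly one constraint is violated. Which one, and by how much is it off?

Distance(N, T) = 10.4 — off by 8.60.

M = (0.00, 0.00) ✓; MZ at 31.10° ✓; |MZ| = 35.40 ✓; ∠MZN = 112.7° ✓; |ZN| = 23.40 ✓; ∠(ZN, NT) = 89.99° ✓; |NT| = 1.799 ✗.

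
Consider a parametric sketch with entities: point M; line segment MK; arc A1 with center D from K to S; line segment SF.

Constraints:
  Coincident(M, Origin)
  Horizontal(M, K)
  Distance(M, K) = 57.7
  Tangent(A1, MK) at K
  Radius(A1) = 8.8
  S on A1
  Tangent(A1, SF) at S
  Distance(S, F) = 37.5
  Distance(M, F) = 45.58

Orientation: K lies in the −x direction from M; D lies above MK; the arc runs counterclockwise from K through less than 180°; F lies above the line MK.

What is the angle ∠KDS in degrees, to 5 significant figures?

55.810°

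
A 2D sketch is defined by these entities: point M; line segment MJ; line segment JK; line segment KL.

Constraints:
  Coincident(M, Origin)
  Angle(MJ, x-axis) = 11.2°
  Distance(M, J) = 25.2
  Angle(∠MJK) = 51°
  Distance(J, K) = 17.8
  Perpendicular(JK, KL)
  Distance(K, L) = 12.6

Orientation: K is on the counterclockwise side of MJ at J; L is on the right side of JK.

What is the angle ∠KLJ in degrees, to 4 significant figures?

54.71°

M is at the origin; MJ runs at 11.2° with length 25.2, so J = 25.2·(cos 11.2°, sin 11.2°) = (24.72, 4.895). ∠MJK = 51.0°, so JK runs at 11.2° + (180° − 51.0°) = 140.2° from the x-axis; with |JK| = 17.8, K = J + 17.8·(cos 140.2°, sin 140.2°) = (11.04, 16.29). JK ⟂ KL; with |KL| = 12.6 on the right of JK, L = K + 12.6·(0.6401, 0.7683) = (19.11, 25.97). Then cos ∠KLJ = LK·LJ / (|LK||LJ|), giving 54.71°.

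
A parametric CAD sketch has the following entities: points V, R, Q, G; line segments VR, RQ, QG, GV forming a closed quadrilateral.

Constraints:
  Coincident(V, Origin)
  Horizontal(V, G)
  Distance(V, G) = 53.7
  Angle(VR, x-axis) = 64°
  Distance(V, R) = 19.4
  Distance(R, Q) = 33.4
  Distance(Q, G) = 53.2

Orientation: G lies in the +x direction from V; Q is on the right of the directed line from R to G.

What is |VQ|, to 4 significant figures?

15.72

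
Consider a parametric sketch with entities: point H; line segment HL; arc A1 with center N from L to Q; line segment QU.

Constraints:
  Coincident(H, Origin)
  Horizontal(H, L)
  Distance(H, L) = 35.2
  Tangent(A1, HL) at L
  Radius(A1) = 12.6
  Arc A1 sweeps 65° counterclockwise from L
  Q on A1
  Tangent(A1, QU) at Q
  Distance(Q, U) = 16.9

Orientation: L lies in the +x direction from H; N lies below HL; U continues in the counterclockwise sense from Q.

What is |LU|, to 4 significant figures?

29.24

On A1, L sits at bearing 90° from N; a 65° counterclockwise sweep puts Q at bearing 155°, so Q = N + 12.6·(cos 155°, sin 155°) = (23.78, -7.275). A1 meets QU tangentially, so NQ is at right angles to QU, so QU runs along (−sin 155°, cos 155°); with |QU| = 16.9, U = (16.64, -22.59). Then |LU| = |U − L| = 29.24.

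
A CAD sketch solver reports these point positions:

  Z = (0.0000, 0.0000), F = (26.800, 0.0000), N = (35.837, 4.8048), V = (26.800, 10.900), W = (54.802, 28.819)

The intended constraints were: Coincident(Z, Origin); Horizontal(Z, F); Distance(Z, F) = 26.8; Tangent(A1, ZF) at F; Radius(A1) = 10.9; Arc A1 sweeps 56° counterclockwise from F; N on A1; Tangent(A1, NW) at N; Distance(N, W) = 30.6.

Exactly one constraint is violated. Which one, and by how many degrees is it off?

Tangent(A1, NW) at N — off by 4.30°.

Z = (0.00, 0.00) ✓; Z.y = 0.00, F.y = 0.00 ✓; |ZF| = 26.80 ✓; ∠(VF, FZ) = 90.00° ✓; |VF| = 10.90 ✓; bearing(V→N) − bearing(V→F) = 56.00° ✓; |VN| = 10.90 ✓; ∠(VN, NW) = 94.30° ✗; |NW| = 30.60 ✓.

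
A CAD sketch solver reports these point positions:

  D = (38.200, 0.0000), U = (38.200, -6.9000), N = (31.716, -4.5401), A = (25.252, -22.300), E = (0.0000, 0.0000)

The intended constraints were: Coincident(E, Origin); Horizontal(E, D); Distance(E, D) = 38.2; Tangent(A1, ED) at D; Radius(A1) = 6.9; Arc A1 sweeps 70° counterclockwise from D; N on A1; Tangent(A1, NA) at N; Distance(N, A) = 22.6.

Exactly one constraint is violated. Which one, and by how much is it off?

Distance(N, A) = 22.6 — off by 3.70.

E = (0.00, 0.00) ✓; E.y = 0.00, D.y = 0.00 ✓; |ED| = 38.20 ✓; ∠(UD, DE) = 90.00° ✓; |UD| = 6.900 ✓; bearing(U→N) − bearing(U→D) = 70.00° ✓; |UN| = 6.900 ✓; ∠(UN, NA) = 90.00° ✓; |NA| = 18.90 ✗.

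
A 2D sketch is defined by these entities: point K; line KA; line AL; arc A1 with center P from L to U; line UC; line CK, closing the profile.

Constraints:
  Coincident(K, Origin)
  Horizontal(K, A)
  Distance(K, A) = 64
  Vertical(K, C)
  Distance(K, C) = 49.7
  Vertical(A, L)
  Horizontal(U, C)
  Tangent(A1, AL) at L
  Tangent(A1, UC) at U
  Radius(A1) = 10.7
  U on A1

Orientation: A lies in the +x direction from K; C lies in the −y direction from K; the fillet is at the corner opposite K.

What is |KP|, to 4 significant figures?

66.04

K and C share the same x with |KC| = 49.7 and C on the −y side, so C = (0.000, -49.70). The virtual corner opposite K is at (64.00, -49.70). Since A1 is tangent to AL there, PL ⟂ AL and the tangent condition forces PU to be normal to UC, with radius 10.7, so the center P sits 10.7 in from both sides at P = (53.30, -39.00). Then |KP| = |P − K| = 66.04.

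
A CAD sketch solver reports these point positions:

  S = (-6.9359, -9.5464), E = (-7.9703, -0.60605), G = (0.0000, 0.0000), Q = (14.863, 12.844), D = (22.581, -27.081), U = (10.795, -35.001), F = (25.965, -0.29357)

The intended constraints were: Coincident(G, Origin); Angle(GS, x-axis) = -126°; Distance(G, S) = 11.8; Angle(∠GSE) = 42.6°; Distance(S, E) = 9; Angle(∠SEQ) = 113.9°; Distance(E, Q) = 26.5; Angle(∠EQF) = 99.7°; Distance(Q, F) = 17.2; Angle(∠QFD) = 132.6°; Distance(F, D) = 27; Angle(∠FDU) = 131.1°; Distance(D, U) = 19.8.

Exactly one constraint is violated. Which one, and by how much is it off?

Distance(D, U) = 19.8 — off by 5.60.

G = (0.00, 0.00) ✓; GS at -126.0° ✓; |GS| = 11.80 ✓; ∠GSE = 42.60° ✓; |SE| = 9.000 ✓; ∠SEQ = 113.9° ✓; |EQ| = 26.50 ✓; ∠EQF = 99.70° ✓; |QF| = 17.20 ✓; ∠QFD = 132.6° ✓; |FD| = 27.00 ✓; ∠FDU = 131.1° ✓; |DU| = 14.20 ✗.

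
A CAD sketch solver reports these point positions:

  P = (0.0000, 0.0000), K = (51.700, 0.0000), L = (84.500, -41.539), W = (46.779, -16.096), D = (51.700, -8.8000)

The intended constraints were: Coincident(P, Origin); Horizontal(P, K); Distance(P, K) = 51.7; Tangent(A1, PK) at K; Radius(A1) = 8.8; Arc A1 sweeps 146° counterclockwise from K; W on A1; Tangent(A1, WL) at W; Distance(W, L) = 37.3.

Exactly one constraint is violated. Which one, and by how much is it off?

Distance(W, L) = 37.3 — off by 8.20.

P = (0.00, 0.00) ✓; P.y = 0.00, K.y = 0.00 ✓; |PK| = 51.70 ✓; ∠(DK, KP) = 90.00° ✓; |DK| = 8.800 ✓; bearing(D→W) − bearing(D→K) = 146.0° ✓; |DW| = 8.800 ✓; ∠(DW, WL) = 90.00° ✓; |WL| = 45.50 ✗.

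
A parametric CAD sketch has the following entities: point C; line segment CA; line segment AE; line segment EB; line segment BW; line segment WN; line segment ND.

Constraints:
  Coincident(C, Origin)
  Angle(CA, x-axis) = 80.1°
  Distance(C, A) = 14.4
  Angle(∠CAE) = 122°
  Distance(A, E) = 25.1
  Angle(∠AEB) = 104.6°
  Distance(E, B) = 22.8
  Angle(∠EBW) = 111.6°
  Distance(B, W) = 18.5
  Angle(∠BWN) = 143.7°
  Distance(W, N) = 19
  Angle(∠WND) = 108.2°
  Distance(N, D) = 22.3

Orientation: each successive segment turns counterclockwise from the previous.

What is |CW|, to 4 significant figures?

31.41

∠AEB = 104.6° gives EB at -146.5° from the x-axis; with |EB| = 22.8, B = (-35.22, 18.36). ∠EBW = 111.6° gives BW at -78.10° from the x-axis; with |BW| = 18.5, W = (-31.40, 0.2616). Then |CW| = |W − C| = 31.41.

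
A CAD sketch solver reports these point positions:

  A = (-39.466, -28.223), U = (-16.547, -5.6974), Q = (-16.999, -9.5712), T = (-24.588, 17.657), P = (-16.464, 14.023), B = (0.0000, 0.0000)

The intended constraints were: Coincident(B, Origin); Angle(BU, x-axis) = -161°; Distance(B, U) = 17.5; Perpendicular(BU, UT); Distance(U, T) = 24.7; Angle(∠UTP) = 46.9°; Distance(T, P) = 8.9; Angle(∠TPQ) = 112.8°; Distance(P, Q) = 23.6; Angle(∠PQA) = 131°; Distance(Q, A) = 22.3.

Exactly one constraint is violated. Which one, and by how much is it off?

Distance(Q, A) = 22.3 — off by 6.90.

B = (0.00, 0.00) ✓; BU at -161.0° ✓; |BU| = 17.50 ✓; ∠(BU, UT) = 90.00° ✓; |UT| = 24.70 ✓; ∠UTP = 46.90° ✓; |TP| = 8.900 ✓; ∠TPQ = 112.8° ✓; |PQ| = 23.60 ✓; ∠PQA = 131.0° ✓; |QA| = 29.20 ✗.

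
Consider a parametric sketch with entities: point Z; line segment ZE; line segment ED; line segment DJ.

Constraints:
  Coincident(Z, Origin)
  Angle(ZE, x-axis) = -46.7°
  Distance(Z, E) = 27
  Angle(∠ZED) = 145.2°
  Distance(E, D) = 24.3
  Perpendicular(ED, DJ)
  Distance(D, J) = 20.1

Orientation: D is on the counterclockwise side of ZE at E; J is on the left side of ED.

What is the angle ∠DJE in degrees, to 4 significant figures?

50.40°

∠ZED = 145.2°, so ED runs at -46.7° + (180° − 145.2°) = -11.90° from the x-axis; with |ED| = 24.3, D = E + 24.3·(cos -11.90°, sin -11.90°) = (42.29, -24.66). ED ⟂ DJ; with |DJ| = 20.1 on the left of ED, J = D + 20.1·(0.2062, 0.9785) = (46.44, -4.993). Then cos ∠DJE = JD·JE / (|JD||JE|), giving 50.40°.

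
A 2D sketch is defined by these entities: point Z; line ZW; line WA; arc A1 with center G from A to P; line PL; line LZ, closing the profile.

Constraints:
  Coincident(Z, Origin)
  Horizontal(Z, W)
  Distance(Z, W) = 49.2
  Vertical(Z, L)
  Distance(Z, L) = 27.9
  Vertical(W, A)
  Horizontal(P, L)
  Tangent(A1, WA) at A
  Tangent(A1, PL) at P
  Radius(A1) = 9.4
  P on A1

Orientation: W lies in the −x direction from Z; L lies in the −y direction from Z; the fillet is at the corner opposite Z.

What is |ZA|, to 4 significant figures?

52.56

The virtual corner opposite Z is at (-49.20, -27.90). The tangent condition forces GA to be normal to WA and since A1 is tangent to PL there, GP ⟂ PL, with radius 9.4, so the center G sits 9.4 in from both sides at G = (-39.80, -18.50). That places the tangent points at A = (-49.20, -18.50) on WA and P = (-39.80, -27.90) on PL. Then |ZA| = |A − Z| = 52.56.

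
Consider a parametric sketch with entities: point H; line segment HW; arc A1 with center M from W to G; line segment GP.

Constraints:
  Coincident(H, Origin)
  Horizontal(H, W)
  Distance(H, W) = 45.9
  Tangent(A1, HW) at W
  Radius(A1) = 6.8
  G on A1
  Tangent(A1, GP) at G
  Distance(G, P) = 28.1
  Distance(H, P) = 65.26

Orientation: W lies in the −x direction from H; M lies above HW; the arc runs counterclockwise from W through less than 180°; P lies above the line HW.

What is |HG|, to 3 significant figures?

41.6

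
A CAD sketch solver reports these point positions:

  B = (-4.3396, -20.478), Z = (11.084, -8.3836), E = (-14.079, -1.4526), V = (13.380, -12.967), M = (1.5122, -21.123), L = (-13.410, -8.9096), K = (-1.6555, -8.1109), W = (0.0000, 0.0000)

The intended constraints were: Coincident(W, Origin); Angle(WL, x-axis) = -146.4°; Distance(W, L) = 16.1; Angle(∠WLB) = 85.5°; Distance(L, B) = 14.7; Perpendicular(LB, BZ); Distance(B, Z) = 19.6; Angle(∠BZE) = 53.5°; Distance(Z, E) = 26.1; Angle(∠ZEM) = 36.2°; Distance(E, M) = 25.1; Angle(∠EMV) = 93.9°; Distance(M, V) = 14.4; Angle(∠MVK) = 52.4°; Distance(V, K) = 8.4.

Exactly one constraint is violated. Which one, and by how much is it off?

Distance(V, K) = 8.4 — off by 7.40.

W = (0.00, 0.00) ✓; WL at -146.4° ✓; |WL| = 16.10 ✓; ∠WLB = 85.50° ✓; |LB| = 14.70 ✓; ∠(LB, BZ) = 90.00° ✓; |BZ| = 19.60 ✓; ∠BZE = 53.50° ✓; |ZE| = 26.10 ✓; ∠ZEM = 36.20° ✓; |EM| = 25.10 ✓; ∠EMV = 93.90° ✓; |MV| = 14.40 ✓; ∠MVK = 52.40° ✓; |VK| = 15.80 ✗.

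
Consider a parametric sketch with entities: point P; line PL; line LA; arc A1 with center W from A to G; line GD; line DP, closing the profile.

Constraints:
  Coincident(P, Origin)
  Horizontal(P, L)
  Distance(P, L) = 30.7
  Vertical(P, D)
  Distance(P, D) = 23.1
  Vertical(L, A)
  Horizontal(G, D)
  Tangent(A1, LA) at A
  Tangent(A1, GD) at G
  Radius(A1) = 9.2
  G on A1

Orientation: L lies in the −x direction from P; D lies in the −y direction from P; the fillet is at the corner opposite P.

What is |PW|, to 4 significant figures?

25.60

P is at the origin; PL is horizontal with |PL| = 30.7 and L on the −x side, so L = (-30.70, 0.000). PD is vertical with |PD| = 23.1 and D on the −y side, so D = (0.000, -23.10). The virtual corner opposite P is at (-30.70, -23.10). Since A1 is tangent to LA there, WA ⟂ LA and the tangent condition forces WG to be normal to GD, with radius 9.2, so the center W sits 9.2 in from both sides at W = (-21.50, -13.90). Then |PW| = |W − P| = 25.60.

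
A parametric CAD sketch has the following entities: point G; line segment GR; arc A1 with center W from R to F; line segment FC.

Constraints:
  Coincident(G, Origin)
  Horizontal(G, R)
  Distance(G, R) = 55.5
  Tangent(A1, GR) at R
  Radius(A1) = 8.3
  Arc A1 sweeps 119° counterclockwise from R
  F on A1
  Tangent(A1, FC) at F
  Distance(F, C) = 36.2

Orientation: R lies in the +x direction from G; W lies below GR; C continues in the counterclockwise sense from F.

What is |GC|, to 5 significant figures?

79.140

On A1, R sits at bearing 90° from W; a 119° counterclockwise sweep puts F at bearing 209°, so F = W + 8.3·(cos 209°, sin 209°) = (48.241, -12.324). A1 meets FC tangentially, so WF is at right angles to FC, so FC runs along (−sin 209°, cos 209°); with |FC| = 36.2, C = (65.791, -43.985). Then |GC| = |C − G| = 79.140.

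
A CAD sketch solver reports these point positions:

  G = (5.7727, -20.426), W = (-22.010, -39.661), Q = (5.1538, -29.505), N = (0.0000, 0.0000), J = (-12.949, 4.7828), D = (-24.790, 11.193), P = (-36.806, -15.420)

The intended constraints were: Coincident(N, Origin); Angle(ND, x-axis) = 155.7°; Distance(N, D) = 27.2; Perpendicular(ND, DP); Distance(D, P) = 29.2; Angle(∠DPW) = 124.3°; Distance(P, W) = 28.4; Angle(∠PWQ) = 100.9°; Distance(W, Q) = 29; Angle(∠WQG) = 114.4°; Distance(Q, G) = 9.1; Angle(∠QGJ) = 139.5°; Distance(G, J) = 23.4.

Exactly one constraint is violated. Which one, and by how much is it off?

Distance(G, J) = 23.4 — off by 8.00.

N = (0.00, 0.00) ✓; ND at 155.7° ✓; |ND| = 27.20 ✓; ∠(ND, DP) = 90.00° ✓; |DP| = 29.20 ✓; ∠DPW = 124.3° ✓; |PW| = 28.40 ✓; ∠PWQ = 100.9° ✓; |WQ| = 29.00 ✓; ∠WQG = 114.4° ✓; |QG| = 9.100 ✓; ∠QGJ = 139.5° ✓; |GJ| = 31.40 ✗.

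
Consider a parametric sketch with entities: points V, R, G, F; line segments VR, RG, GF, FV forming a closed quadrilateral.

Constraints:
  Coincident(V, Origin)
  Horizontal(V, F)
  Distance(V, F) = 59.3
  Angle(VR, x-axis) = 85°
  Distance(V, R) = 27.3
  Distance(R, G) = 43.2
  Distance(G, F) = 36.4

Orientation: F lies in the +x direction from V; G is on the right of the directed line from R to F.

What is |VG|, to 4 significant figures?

26.29

Checks: |RG| = 43.20 ✓; |GF| = 36.40 ✓.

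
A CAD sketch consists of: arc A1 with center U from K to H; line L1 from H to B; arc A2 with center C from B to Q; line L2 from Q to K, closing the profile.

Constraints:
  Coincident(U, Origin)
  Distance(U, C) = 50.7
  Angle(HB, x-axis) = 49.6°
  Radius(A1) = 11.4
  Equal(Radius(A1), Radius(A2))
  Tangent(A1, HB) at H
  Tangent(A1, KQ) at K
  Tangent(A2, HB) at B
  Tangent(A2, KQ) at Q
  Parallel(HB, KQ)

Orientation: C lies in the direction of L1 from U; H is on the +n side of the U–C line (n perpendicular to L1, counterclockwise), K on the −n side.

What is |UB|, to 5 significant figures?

51.966

The slot axis is L1's direction at 49.6°, so u = (cos 49.6°, sin 49.6°) = (0.64812, 0.76154) and n = (−sin 49.6°, cos 49.6°) = (-0.76154, 0.64812). U is at the origin and C lies 50.7 along u from U, so C = 50.7·u = (32.860, 38.610). Tangency of A1 to both parallel lines with radius 11.4 puts H and K at U ± 11.4·n: H = (-8.6815, 7.3886), K = (8.6815, -7.3886). Equal radii place B and Q the same way about C: B = C + 11.4·n = (24.178, 45.999), Q = C − 11.4·n = (41.541, 31.221). Then |UB| = |B − U| = 51.966.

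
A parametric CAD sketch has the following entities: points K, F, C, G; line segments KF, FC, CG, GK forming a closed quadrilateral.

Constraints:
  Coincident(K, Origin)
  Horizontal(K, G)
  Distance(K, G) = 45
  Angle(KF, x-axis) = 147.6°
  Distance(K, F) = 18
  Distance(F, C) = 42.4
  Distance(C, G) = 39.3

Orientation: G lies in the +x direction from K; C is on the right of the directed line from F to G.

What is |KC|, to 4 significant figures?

25.66

Checks: K = (0.00, 0.00) ✓; |FC| = 42.40 ✓; |CG| = 39.30 ✓.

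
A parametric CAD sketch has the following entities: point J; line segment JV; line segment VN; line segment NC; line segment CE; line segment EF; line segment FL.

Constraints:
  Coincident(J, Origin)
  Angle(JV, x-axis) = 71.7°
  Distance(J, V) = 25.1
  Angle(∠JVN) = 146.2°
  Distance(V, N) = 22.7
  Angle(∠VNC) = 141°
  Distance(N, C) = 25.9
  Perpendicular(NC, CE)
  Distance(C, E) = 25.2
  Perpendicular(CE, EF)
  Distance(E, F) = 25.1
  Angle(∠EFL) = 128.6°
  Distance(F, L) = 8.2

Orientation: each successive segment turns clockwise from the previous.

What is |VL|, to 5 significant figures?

14.067

J is at the origin; JV runs at 71.7° with length 25.1, so V = (7.8812, 23.831). ∠JVN = 146.2° gives VN at 37.900° from the x-axis; with |VN| = 22.7, N = (25.793, 37.775). ∠VNC = 141.0° gives NC at -1.1000° from the x-axis; with |NC| = 25.9, C = (51.689, 37.278). NC ⟂ CE, so CE runs at -91.100°; with |CE| = 25.2, E = (51.205, 12.082). CE ⟂ EF, so EF runs at 178.90°; with |EF| = 25.1, F = (26.109, 12.564). ∠EFL = 128.6° gives FL at 127.50° from the x-axis; with |FL| = 8.2, L = (21.118, 19.070). Then |VL| = |L − V| = 14.067.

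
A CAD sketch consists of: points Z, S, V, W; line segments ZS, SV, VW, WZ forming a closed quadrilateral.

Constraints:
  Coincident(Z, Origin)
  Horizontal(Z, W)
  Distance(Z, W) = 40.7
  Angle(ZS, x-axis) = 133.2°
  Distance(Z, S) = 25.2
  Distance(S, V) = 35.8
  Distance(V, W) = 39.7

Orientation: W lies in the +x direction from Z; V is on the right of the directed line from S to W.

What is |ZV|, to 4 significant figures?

11.69

Checks: |SV| = 35.80 ✓; |VW| = 39.70 ✓.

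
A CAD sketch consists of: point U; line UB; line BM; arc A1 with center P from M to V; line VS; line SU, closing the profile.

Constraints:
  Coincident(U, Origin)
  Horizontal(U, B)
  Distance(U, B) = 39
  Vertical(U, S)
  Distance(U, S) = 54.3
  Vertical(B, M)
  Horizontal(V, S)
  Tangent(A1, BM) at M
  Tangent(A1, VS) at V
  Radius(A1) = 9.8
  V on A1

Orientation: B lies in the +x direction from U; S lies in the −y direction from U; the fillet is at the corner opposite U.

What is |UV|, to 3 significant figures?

61.7

U is at the origin; UB is horizontal with |UB| = 39.0 and B on the +x side, so B = (39.0, 0.00). U and S share the same x with |US| = 54.3 and S on the −y side, so S = (0.00, -54.3). The virtual corner opposite U is at (39.0, -54.3). The tangent condition forces PM to be normal to BM and tangency of A1 to VS means the radius PV is perpendicular to VS, with radius 9.8, so the center P sits 9.8 in from both sides at P = (29.2, -44.5). That places the tangent points at M = (39.0, -44.5) on BM and V = (29.2, -54.3) on VS. Then |UV| = |V − U| = 61.7.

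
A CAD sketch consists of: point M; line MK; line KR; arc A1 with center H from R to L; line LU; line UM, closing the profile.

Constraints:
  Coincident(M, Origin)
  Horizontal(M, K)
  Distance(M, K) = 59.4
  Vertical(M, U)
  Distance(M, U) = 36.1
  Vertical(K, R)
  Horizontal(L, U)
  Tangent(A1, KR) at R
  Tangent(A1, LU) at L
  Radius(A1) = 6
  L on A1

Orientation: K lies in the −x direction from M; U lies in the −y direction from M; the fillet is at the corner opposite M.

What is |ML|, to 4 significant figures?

64.46

M is at the origin; M and K share the same y with |MK| = 59.4 and K on the −x side, so K = (-59.40, 0.000). MU is vertical with |MU| = 36.1 and U on the −y side, so U = (0.000, -36.10). The virtual corner opposite M is at (-59.40, -36.10). The tangent condition forces HR to be normal to KR and since A1 is tangent to LU there, HL ⟂ LU, with radius 6.0, so the center H sits 6.0 in from both sides at H = (-53.40, -30.10). That places the tangent points at R = (-59.40, -30.10) on KR and L = (-53.40, -36.10) on LU. Then |ML| = |L − M| = 64.46.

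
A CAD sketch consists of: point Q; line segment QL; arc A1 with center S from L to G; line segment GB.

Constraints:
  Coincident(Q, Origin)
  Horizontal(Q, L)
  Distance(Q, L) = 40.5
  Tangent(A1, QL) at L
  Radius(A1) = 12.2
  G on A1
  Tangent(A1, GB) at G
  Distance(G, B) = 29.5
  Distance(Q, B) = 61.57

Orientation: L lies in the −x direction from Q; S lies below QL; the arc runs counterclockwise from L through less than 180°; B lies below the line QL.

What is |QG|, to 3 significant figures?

54.5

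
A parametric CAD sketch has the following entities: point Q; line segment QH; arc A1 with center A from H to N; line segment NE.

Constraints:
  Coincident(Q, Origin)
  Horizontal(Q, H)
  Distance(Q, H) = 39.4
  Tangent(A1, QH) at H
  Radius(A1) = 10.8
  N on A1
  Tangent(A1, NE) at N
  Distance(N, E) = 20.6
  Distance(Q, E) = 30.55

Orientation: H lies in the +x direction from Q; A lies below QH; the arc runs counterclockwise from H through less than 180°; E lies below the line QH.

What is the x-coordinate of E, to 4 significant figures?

19.78

Q is at the origin; Q and H share the same y with |QH| = 39.4 and H on the +x side, so H = (39.40, 0.000). A1 meets QH tangentially, so AH is at right angles to QH, so A = H + (0, -10.8) = (39.40, -10.80). Since AN ⟂ NE (tangency), |AE| = √(10.8² + 20.6²) = 23.26 regardless of where N sits on A1. So E lies on both circle(Q, 30.55) and circle(A, 23.26); the below-QH intersection is E = (19.78, -23.29). N is the foot of the tangent from E: N = (30.03, -5.422).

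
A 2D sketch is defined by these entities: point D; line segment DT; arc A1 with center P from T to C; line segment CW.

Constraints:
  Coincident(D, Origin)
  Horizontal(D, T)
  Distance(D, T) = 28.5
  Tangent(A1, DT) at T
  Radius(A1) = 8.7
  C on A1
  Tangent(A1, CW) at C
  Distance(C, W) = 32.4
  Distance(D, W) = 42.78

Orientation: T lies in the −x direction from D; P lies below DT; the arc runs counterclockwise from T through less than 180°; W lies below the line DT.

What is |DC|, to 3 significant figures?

38.1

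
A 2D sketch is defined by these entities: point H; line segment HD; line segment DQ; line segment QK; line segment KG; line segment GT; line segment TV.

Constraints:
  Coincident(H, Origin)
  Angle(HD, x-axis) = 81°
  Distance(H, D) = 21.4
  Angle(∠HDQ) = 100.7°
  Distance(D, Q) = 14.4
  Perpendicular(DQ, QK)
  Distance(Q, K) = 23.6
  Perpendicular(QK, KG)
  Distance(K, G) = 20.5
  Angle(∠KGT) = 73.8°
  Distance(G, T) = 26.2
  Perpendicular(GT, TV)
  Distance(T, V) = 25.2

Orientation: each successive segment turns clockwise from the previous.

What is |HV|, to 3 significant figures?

33.2

H is at the origin; HD runs at 81.0° with length 21.4, so D = (3.35, 21.1). ∠HDQ = 100.7° gives DQ at 1.70° from the x-axis; with |DQ| = 14.4, Q = (17.7, 21.6). DQ ⟂ QK, so QK runs at -88.3°; with |QK| = 23.6, K = (18.4, -2.03). QK ⟂ KG, so KG runs at -178°; with |KG| = 20.5, G = (-2.05, -2.63). ∠KGT = 73.8° gives GT at 75.5° from the x-axis; with |GT| = 26.2, T = (4.51, 22.7). GT is perpendicular to TV, so TV runs at -14.5°; with |TV| = 25.2, V = (28.9, 16.4). Then |HV| = |V − H| = 33.2.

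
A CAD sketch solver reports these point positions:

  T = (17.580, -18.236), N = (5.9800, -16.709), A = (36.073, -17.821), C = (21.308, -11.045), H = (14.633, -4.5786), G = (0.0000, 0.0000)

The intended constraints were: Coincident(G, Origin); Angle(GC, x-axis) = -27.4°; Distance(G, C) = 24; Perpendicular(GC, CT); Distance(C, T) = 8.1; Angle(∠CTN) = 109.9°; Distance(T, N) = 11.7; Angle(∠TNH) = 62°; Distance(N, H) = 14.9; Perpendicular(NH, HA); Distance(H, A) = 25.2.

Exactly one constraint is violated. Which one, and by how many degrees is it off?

Perpendicular(NH, HA) — off by 3.80°.

G = (0.00, 0.00) ✓; GC at -27.40° ✓; |GC| = 24.00 ✓; ∠(GC, CT) = 90.00° ✓; |CT| = 8.100 ✓; ∠CTN = 109.9° ✓; |TN| = 11.70 ✓; ∠TNH = 62.00° ✓; |NH| = 14.90 ✓; ∠(NH, HA) = 86.20° ✗; |HA| = 25.20 ✓.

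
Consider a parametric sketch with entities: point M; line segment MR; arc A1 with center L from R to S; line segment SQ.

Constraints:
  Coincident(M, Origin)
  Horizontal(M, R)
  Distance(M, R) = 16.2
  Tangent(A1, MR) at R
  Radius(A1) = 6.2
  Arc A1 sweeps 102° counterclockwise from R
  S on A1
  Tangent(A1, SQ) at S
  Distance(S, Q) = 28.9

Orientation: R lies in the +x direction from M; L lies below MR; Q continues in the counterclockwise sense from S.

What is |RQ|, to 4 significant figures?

35.76

On A1, R sits at bearing 90° from L; a 102° counterclockwise sweep puts S at bearing 192°, so S = L + 6.2·(cos 192°, sin 192°) = (10.14, -7.489). Since A1 is tangent to SQ there, LS ⟂ SQ, so SQ runs along (−sin 192°, cos 192°); with |SQ| = 28.9, Q = (16.14, -35.76). Then |RQ| = |Q − R| = 35.76.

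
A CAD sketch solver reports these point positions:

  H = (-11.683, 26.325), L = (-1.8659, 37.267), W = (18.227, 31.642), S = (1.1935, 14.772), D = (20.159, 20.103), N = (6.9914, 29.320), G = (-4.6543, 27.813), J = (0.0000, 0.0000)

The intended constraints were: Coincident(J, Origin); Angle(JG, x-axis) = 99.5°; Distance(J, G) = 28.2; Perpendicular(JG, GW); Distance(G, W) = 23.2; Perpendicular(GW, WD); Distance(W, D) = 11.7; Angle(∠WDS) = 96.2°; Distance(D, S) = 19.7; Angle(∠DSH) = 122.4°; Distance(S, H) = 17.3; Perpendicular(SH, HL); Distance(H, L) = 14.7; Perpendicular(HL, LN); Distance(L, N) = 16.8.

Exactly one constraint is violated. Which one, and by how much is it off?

Distance(L, N) = 16.8 — off by 4.90.

J = (0.00, 0.00) ✓; JG at 99.50° ✓; |JG| = 28.20 ✓; ∠(JG, GW) = 90.00° ✓; |GW| = 23.20 ✓; ∠(GW, WD) = 89.99° ✓; |WD| = 11.70 ✓; ∠WDS = 96.20° ✓; |DS| = 19.70 ✓; ∠DSH = 122.4° ✓; |SH| = 17.30 ✓; ∠(SH, HL) = 90.00° ✓; |HL| = 14.70 ✓; ∠(HL, LN) = 90.00° ✓; |LN| = 11.90 ✗.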